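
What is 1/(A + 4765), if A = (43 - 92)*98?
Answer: -1/37 ≈ -0.027027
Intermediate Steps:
A = -4802 (A = -49*98 = -4802)
1/(A + 4765) = 1/(-4802 + 4765) = 1/(-37) = -1/37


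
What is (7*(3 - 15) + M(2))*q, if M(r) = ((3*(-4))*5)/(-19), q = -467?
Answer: 717312/19 ≈ 37753.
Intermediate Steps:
M(r) = 60/19 (M(r) = -12*5*(-1/19) = -60*(-1/19) = 60/19)
(7*(3 - 15) + M(2))*q = (7*(3 - 15) + 60/19)*(-467) = (7*(-12) + 60/19)*(-467) = (-84 + 60/19)*(-467) = -1536/19*(-467) = 717312/19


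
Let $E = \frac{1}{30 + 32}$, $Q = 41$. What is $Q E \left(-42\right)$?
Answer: $- \frac{861}{31} \approx -27.774$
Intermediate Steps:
$E = \frac{1}{62} \approx 0.016129$
$Q E \left(-42\right) = 41 \cdot \frac{1}{62} \left(-42\right) = \frac{41}{62} \left(-42\right) = - \frac{861}{31}$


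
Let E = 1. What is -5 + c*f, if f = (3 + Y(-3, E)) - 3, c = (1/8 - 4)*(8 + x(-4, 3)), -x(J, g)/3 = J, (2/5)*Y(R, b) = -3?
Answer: 2305/4 ≈ 576.25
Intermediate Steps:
Y(R, b) = -15/2 (Y(R, b) = (5/2)*(-3) = -15/2)
x(J, g) = -3*J
c = -155/2 (c = (1/8 - 4)*(8 - 3*(-4)) = (1/8 - 4)*(8 + 12) = -31/8*20 = -155/2 ≈ -77.500)
f = -15/2 (f = (3 - 15/2) - 3 = -9/2 - 3 = -15/2 ≈ -7.5000)
-5 + c*f = -5 - 155/2*(-15/2) = -5 + 2325/4 = 2305/4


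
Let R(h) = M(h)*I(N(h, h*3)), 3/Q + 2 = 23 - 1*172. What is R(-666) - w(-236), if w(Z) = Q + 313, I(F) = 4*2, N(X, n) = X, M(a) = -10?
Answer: -59340/151 ≈ -392.98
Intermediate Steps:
I(F) = 8
Q = -3/151 (Q = 3/(-2 + (23 - 1*172)) = 3/(-2 + (23 - 172)) = 3/(-2 - 149) = 3/(-151) = 3*(-1/151) = -3/151 ≈ -0.019868)
R(h) = -80 (R(h) = -10*8 = -80)
w(Z) = 47260/151 (w(Z) = -3/151 + 313 = 47260/151)
R(-666) - w(-236) = -80 - 1*47260/151 = -80 - 47260/151 = -59340/151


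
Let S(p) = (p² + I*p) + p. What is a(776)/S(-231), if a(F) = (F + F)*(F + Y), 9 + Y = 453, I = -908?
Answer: 946720/131439 ≈ 7.2027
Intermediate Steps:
S(p) = p² - 907*p (S(p) = (p² - 908*p) + p = p² - 907*p)
Y = 444 (Y = -9 + 453 = 444)
a(F) = 2*F*(444 + F) (a(F) = (F + F)*(F + 444) = (2*F)*(444 + F) = 2*F*(444 + F))
a(776)/S(-231) = (2*776*(444 + 776))/((-231*(-907 - 231))) = (2*776*1220)/((-231*(-1138))) = 1893440/262878 = 1893440*(1/262878) = 946720/131439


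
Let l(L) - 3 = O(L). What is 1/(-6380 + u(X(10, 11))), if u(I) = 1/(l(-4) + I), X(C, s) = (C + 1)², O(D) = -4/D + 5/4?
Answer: -505/3221896 ≈ -0.00015674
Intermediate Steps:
O(D) = 5/4 - 4/D (O(D) = -4/D + 5*(¼) = -4/D + 5/4 = 5/4 - 4/D)
l(L) = 17/4 - 4/L (l(L) = 3 + (5/4 - 4/L) = 17/4 - 4/L)
X(C, s) = (1 + C)²
u(I) = 1/(21/4 + I) (u(I) = 1/((17/4 - 4/(-4)) + I) = 1/((17/4 - 4*(-¼)) + I) = 1/((17/4 + 1) + I) = 1/(21/4 + I))
1/(-6380 + u(X(10, 11))) = 1/(-6380 + 4/(21 + 4*(1 + 10)²)) = 1/(-6380 + 4/(21 + 4*11²)) = 1/(-6380 + 4/(21 + 4*121)) = 1/(-6380 + 4/(21 + 484)) = 1/(-6380 + 4/505) = 1/(-3221896/505) = -505/3221896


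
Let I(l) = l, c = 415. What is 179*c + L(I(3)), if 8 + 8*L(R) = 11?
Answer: 594283/8 ≈ 74285.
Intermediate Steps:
L(R) = 3/8 (L(R) = -1 + (⅛)*11 = -1 + 11/8 = 3/8)
179*c + L(I(3)) = 179*415 + 3/8 = 74285 + 3/8 = 594283/8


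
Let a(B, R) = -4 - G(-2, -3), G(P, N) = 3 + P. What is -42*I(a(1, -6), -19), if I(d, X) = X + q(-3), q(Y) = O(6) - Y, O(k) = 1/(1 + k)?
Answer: 666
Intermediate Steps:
q(Y) = ⅐ - Y (q(Y) = 1/(1 + 6) - Y = 1/7 - Y = ⅐ - Y)
a(B, R) = -5 (a(B, R) = -4 - (3 - 2) = -4 - 1*1 = -4 - 1 = -5)
I(d, X) = 22/7 + X (I(d, X) = X + (⅐ - 1*(-3)) = X + (⅐ + 3) = X + 22/7 = 22/7 + X)
-42*I(a(1, -6), -19) = -42*(22/7 - 19) = -42*(-111/7) = 666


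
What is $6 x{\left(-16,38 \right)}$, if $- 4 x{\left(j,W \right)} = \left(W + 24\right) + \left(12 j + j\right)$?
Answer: $219$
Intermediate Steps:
$x{\left(j,W \right)} = -6 - \frac{13 j}{4} - \frac{W}{4}$ ($x{\left(j,W \right)} = - \frac{\left(W + 24\right) + \left(12 j + j\right)}{4} = - \frac{\left(24 + W\right) + 13 j}{4} = - \frac{24 + W + 13 j}{4} = -6 - \frac{13 j}{4} - \frac{W}{4}$)
$6 x{\left(-16,38 \right)} = 6 \left(-6 - -52 - \frac{19}{2}\right) = 6 \left(-6 + 52 - \frac{19}{2}\right) = 6 \cdot \frac{73}{2} = 219$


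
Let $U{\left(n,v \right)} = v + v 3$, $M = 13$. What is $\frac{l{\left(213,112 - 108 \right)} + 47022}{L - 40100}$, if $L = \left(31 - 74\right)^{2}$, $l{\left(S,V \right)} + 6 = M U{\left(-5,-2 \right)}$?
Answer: $- \frac{46912}{38251} \approx -1.2264$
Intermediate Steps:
$U{\left(n,v \right)} = 4 v$ ($U{\left(n,v \right)} = v + 3 v = 4 v$)
$l{\left(S,V \right)} = -110$ ($l{\left(S,V \right)} = -6 + 13 \cdot 4 \left(-2\right) = -6 + 13 \left(-8\right) = -6 - 104 = -110$)
$L = 1849$ ($L = \left(-43\right)^{2} = 1849$)
$\frac{l{\left(213,112 - 108 \right)} + 47022}{L - 40100} = \frac{-110 + 47022}{1849 - 40100} = \frac{46912}{-38251} = 46912 \left(- \frac{1}{38251}\right) = - \frac{46912}{38251}$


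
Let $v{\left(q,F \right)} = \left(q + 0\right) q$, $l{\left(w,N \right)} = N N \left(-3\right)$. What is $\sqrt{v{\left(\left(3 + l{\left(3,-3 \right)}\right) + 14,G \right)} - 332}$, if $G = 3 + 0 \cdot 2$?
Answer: $2 i \sqrt{58} \approx 15.232 i$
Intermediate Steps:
$G = 3$ ($G = 3 + 0 = 3$)
$l{\left(w,N \right)} = - 3 N^{2}$ ($l{\left(w,N \right)} = N^{2} \left(-3\right) = - 3 N^{2}$)
$v{\left(q,F \right)} = q^{2}$ ($v{\left(q,F \right)} = q q = q^{2}$)
$\sqrt{v{\left(\left(3 + l{\left(3,-3 \right)}\right) + 14,G \right)} - 332} = \sqrt{\left(\left(3 - 3 \left(-3\right)^{2}\right) + 14\right)^{2} - 332} = \sqrt{\left(\left(3 - 27\right) + 14\right)^{2} - 332} = \sqrt{\left(-24 + 14\right)^{2} - 332} = \sqrt{\left(-10\right)^{2} - 332} = \sqrt{100 - 332} = \sqrt{-232} = 2 i \sqrt{58}$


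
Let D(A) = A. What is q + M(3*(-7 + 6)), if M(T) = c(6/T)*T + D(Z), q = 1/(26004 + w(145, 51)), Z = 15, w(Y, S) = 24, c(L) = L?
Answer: 546589/26028 ≈ 21.000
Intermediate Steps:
q = 1/26028 (q = 1/(26004 + 24) = 1/26028 ≈ 3.8420e-5)
M(T) = 21 (M(T) = (6/T)*T + 15 = 6 + 15 = 21)
q + M(3*(-7 + 6)) = 1/26028 + 21 = 546589/26028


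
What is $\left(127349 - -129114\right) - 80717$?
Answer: $175746$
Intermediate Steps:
$\left(127349 - -129114\right) - 80717 = \left(127349 + 129114\right) - 80717 = 256463 - 80717 = 175746$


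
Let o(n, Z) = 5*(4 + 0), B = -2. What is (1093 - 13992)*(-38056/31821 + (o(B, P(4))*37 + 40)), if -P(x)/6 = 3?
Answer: -319667197276/31821 ≈ -1.0046e+7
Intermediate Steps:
P(x) = -18 (P(x) = -6*3 = -18)
o(n, Z) = 20 (o(n, Z) = 5*4 = 20)
(1093 - 13992)*(-38056/31821 + (o(B, P(4))*37 + 40)) = (1093 - 13992)*(-38056/31821 + (20*37 + 40)) = -12899*(-38056*1/31821 + (740 + 40)) = -12899*(-38056/31821 + 780) = -12899*24782324/31821 = -319667197276/31821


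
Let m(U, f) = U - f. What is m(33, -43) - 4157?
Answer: -4081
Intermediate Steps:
m(33, -43) - 4157 = (33 - 1*(-43)) - 4157 = (33 + 43) - 4157 = 76 - 4157 = -4081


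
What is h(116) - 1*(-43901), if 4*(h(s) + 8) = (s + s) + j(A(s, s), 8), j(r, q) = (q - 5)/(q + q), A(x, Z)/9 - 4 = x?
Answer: 2812867/64 ≈ 43951.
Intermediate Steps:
A(x, Z) = 36 + 9*x
j(r, q) = (-5 + q)/(2*q) (j(r, q) = (-5 + q)/((2*q)) = (-5 + q)*(1/(2*q)) = (-5 + q)/(2*q))
h(s) = -509/64 + s/2 (h(s) = -8 + ((s + s) + (½)*(-5 + 8)/8)/4 = -8 + (2*s + (½)*(⅛)*3)/4 = -8 + (2*s + 3/16)/4 = -8 + (3/16 + 2*s)/4 = -8 + (3/64 + s/2) = -509/64 + s/2)
h(116) - 1*(-43901) = (-509/64 + (½)*116) - 1*(-43901) = (-509/64 + 58) + 43901 = 3203/64 + 43901 = 2812867/64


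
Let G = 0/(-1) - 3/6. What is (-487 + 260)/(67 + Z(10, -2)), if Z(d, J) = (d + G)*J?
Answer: -227/48 ≈ -4.7292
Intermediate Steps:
G = -1/2 (G = 0*(-1) - 3*1/6 = 0 - 1/2 = -1/2 ≈ -0.50000)
Z(d, J) = J*(-1/2 + d) (Z(d, J) = (d - 1/2)*J = (-1/2 + d)*J = J*(-1/2 + d))
(-487 + 260)/(67 + Z(10, -2)) = (-487 + 260)/(67 - 2*(-1/2 + 10)) = -227/(67 - 2*19/2) = -227/(67 - 19) = -227/48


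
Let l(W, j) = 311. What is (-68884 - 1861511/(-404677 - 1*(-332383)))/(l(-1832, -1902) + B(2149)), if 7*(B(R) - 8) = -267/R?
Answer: -14976926285111/69379828860 ≈ -215.87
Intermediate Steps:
B(R) = 8 - 267/(7*R) (B(R) = 8 + (-267/R)/7 = 8 - 267/(7*R))
(-68884 - 1861511/(-404677 - 1*(-332383)))/(l(-1832, -1902) + B(2149)) = (-68884 - 1861511/(-404677 - 1*(-332383)))/(311 + (8 - 267/7/2149)) = (-68884 - 1861511/(-404677 + 332383))/(311 + (8 - 267/7*1/2149)) = (-68884 - 1861511/(-72294))/(311 + (8 - 267/15043)) = (-68884 - 1861511*(-1/72294))/(311 + 120077/15043) = (-68884 + 1861511/72294)/(4798450/15043) = -4978038385/72294*15043/4798450 = -14976926285111/69379828860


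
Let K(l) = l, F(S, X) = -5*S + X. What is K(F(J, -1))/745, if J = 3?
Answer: -16/745 ≈ -0.021477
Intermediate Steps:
F(S, X) = X - 5*S
K(F(J, -1))/745 = (-1 - 5*3)/745 = (-1 - 15)*(1/745) = -16*1/745 = -16/745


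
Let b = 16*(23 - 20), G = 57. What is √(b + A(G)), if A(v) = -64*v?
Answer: 60*I ≈ 60.0*I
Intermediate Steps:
b = 48 (b = 16*3 = 48)
√(b + A(G)) = √(48 - 64*57) = √(48 - 3648) = √(-3600) = 60*I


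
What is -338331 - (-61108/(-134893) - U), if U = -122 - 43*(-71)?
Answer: -45243173308/134893 ≈ -3.3540e+5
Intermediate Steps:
U = 2931 (U = -122 + 3053 = 2931)
-338331 - (-61108/(-134893) - U) = -338331 - (-61108/(-134893) - 1*2931) = -338331 - (-61108*(-1/134893) - 2931) = -338331 - (61108/134893 - 2931) = -338331 - 1*(-395310275/134893) = -338331 + 395310275/134893 = -45243173308/134893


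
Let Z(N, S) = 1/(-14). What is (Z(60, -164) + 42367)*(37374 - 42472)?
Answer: -1511906213/7 ≈ -2.1599e+8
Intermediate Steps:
Z(N, S) = -1/14
(Z(60, -164) + 42367)*(37374 - 42472) = (-1/14 + 42367)*(37374 - 42472) = (593137/14)*(-5098) = -1511906213/7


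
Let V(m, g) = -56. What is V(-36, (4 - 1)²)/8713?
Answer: -56/8713 ≈ -0.0064272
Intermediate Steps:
V(-36, (4 - 1)²)/8713 = -56/8713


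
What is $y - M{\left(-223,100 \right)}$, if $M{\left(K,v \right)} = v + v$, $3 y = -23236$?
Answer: $- \frac{23836}{3} \approx -7945.3$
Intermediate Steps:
$y = - \frac{23236}{3}$ ($y = \frac{1}{3} \left(-23236\right) = - \frac{23236}{3} \approx -7745.3$)
$M{\left(K,v \right)} = 2 v$
$y - M{\left(-223,100 \right)} = - \frac{23236}{3} - 2 \cdot 100 = - \frac{23236}{3} - 200 = - \frac{23836}{3}$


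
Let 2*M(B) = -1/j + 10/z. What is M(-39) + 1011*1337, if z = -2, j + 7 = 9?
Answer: 5406817/4 ≈ 1.3517e+6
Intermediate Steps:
j = 2 (j = -7 + 9 = 2)
M(B) = -11/4 (M(B) = (-1/2 + 10/(-2))/2 = (-1*½ + 10*(-½))/2 = (-½ - 5)/2 = (½)*(-11/2) = -11/4)
M(-39) + 1011*1337 = -11/4 + 1011*1337 = -11/4 + 1351707 = 5406817/4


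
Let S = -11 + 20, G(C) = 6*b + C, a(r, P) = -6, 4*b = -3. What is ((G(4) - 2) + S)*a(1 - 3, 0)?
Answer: -39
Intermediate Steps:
b = -¾ (b = (¼)*(-3) = -¾ ≈ -0.75000)
G(C) = -9/2 + C (G(C) = 6*(-¾) + C = -9/2 + C)
S = 9
((G(4) - 2) + S)*a(1 - 3, 0) = (((-9/2 + 4) - 2) + 9)*(-6) = ((-½ - 2) + 9)*(-6) = (-5/2 + 9)*(-6) = (13/2)*(-6) = -39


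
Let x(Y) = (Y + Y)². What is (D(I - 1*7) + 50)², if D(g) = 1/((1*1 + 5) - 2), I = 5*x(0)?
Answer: 40401/16 ≈ 2525.1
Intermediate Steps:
x(Y) = 4*Y² (x(Y) = (2*Y)² = 4*Y²)
I = 0 (I = 5*(4*0²) = 5*(4*0) = 5*0 = 0)
D(g) = ¼ (D(g) = 1/((1 + 5) - 2) = 1/(6 - 2) = 1/4 = ¼)
(D(I - 1*7) + 50)² = (¼ + 50)² = (201/4)² = 40401/16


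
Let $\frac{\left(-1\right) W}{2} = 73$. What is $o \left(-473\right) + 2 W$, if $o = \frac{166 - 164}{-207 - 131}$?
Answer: $- \frac{48875}{169} \approx -289.2$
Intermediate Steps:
$W = -146$ ($W = \left(-2\right) 73 = -146$)
$o = - \frac{1}{169}$ ($o = \frac{2}{-338} = 2 \left(- \frac{1}{338}\right) = - \frac{1}{169} \approx -0.0059172$)
$o \left(-473\right) + 2 W = \left(- \frac{1}{169}\right) \left(-473\right) + 2 \left(-146\right) = \frac{473}{169} - 292 = - \frac{48875}{169}$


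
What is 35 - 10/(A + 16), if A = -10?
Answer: 100/3 ≈ 33.333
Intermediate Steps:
35 - 10/(A + 16) = 35 - 10/(-10 + 16) = 35 - 10/6 = 35 + (⅙)*(-10) = 35 - 5/3 = 100/3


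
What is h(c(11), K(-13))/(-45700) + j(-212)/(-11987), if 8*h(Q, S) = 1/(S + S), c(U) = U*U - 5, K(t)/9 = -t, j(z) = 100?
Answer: -8555051987/1025492644800 ≈ -0.0083424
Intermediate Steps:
K(t) = -9*t (K(t) = 9*(-t) = -9*t)
c(U) = -5 + U² (c(U) = U² - 5 = -5 + U²)
h(Q, S) = 1/(16*S) (h(Q, S) = 1/(8*(S + S)) = 1/(8*((2*S))) = (1/(2*S))/8 = 1/(16*S))
h(c(11), K(-13))/(-45700) + j(-212)/(-11987) = (1/(16*((-9*(-13)))))/(-45700) + 100/(-11987) = ((1/16)/117)*(-1/45700) + 100*(-1/11987) = ((1/16)*(1/117))*(-1/45700) - 100/11987 = (1/1872)*(-1/45700) - 100/11987 = -1/85550400 - 100/11987 = -8555051987/1025492644800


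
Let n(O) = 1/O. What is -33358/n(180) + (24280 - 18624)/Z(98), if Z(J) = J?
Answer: -42030676/7 ≈ -6.0044e+6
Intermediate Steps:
-33358/n(180) + (24280 - 18624)/Z(98) = -33358/(1/180) + (24280 - 18624)/98 = -33358/1/180 + 5656*(1/98) = -33358*180 + 404/7 = -6004440 + 404/7 = -42030676/7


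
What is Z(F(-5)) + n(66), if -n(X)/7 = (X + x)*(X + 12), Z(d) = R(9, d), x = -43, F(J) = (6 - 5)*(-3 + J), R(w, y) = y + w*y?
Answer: -12638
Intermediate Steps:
F(J) = -3 + J (F(J) = 1*(-3 + J) = -3 + J)
Z(d) = 10*d (Z(d) = d*(1 + 9) = d*10 = 10*d)
n(X) = -7*(-43 + X)*(12 + X) (n(X) = -7*(X - 43)*(X + 12) = -7*(-43 + X)*(12 + X))
Z(F(-5)) + n(66) = 10*(-3 - 5) + (3612 - 7*66² + 217*66) = 10*(-8) + (3612 - 7*4356 + 14322) = -80 + (3612 - 30492 + 14322) = -80 - 12558 = -12638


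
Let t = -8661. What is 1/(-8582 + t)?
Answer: -1/17243 ≈ -5.7995e-5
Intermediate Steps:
1/(-8582 + t) = 1/(-8582 - 8661) = 1/(-17243) = -1/17243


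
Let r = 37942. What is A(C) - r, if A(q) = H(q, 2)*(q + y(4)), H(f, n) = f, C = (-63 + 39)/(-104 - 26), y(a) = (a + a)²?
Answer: -160254886/4225 ≈ -37930.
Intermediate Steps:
y(a) = 4*a² (y(a) = (2*a)² = 4*a²)
C = 12/65 (C = -24/(-130) = -24*(-1/130) = 12/65 ≈ 0.18462)
A(q) = q*(64 + q) (A(q) = q*(q + 4*4²) = q*(q + 4*16) = q*(q + 64) = q*(64 + q))
A(C) - r = 12*(64 + 12/65)/65 - 1*37942 = (12/65)*(4172/65) - 37942 = 50064/4225 - 37942 = -160254886/4225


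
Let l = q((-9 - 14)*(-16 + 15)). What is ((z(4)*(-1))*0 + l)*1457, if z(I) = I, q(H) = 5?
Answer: 7285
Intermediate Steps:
l = 5
((z(4)*(-1))*0 + l)*1457 = ((4*(-1))*0 + 5)*1457 = (-4*0 + 5)*1457 = (0 + 5)*1457 = 5*1457 = 7285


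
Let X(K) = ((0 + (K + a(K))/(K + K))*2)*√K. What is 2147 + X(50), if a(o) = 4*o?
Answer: 2147 + 25*√2 ≈ 2182.4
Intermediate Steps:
X(K) = 5*√K (X(K) = ((0 + (K + 4*K)/(K + K))*2)*√K = ((0 + (5*K)/((2*K)))*2)*√K = ((0 + (5*K)*(1/(2*K)))*2)*√K = ((0 + 5/2)*2)*√K = ((5/2)*2)*√K = 5*√K)
2147 + X(50) = 2147 + 5*√50 = 2147 + 5*(5*√2) = 2147 + 25*√2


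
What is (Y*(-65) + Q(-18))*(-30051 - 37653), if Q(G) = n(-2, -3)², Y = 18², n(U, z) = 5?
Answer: 1424153640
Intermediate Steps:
Y = 324
Q(G) = 25 (Q(G) = 5² = 25)
(Y*(-65) + Q(-18))*(-30051 - 37653) = (324*(-65) + 25)*(-30051 - 37653) = (-21060 + 25)*(-67704) = -21035*(-67704) = 1424153640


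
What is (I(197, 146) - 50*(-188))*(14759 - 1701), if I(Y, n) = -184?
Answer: 120342528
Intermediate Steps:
(I(197, 146) - 50*(-188))*(14759 - 1701) = (-184 - 50*(-188))*(14759 - 1701) = (-184 + 9400)*13058 = 9216*13058 = 120342528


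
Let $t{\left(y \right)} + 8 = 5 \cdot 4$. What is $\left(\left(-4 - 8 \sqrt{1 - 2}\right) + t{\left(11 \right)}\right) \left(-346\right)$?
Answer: $-2768 + 2768 i \approx -2768.0 + 2768.0 i$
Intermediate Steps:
$t{\left(y \right)} = 12$ ($t{\left(y \right)} = -8 + 5 \cdot 4 = -8 + 20 = 12$)
$\left(\left(-4 - 8 \sqrt{1 - 2}\right) + t{\left(11 \right)}\right) \left(-346\right) = \left(\left(-4 - 8 \sqrt{1 - 2}\right) + 12\right) \left(-346\right) = \left(\left(-4 - 8 \sqrt{-1}\right) + 12\right) \left(-346\right) = \left(\left(-4 - 8 i\right) + 12\right) \left(-346\right) = \left(8 - 8 i\right) \left(-346\right) = -2768 + 2768 i$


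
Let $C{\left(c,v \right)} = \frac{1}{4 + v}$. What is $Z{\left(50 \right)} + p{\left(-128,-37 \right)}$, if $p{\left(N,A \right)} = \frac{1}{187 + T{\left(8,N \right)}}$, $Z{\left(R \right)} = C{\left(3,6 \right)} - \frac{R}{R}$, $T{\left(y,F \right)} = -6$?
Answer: $- \frac{1619}{1810} \approx -0.89447$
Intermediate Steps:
$Z{\left(R \right)} = - \frac{9}{10}$ ($Z{\left(R \right)} = \frac{1}{4 + 6} - \frac{R}{R} = \frac{1}{10} - 1 = - \frac{9}{10}$)
$p{\left(N,A \right)} = \frac{1}{181}$ ($p{\left(N,A \right)} = \frac{1}{187 - 6} = \frac{1}{181}$)
$Z{\left(50 \right)} + p{\left(-128,-37 \right)} = - \frac{9}{10} + \frac{1}{181} = - \frac{1619}{1810}$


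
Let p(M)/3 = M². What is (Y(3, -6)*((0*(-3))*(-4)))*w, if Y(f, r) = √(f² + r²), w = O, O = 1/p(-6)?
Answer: 0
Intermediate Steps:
p(M) = 3*M²
O = 1/108 (O = 1/(3*(-6)²) = 1/(3*36) = 1/108 ≈ 0.0092593)
w = 1/108 ≈ 0.0092593
(Y(3, -6)*((0*(-3))*(-4)))*w = (√(3² + (-6)²)*((0*(-3))*(-4)))*(1/108) = (√(9 + 36)*(0*(-4)))*(1/108) = (√45*0)*(1/108) = ((3*√5)*0)*(1/108) = 0*(1/108) = 0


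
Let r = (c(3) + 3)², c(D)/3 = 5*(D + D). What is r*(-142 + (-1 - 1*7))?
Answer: -1297350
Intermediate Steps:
c(D) = 30*D (c(D) = 3*(5*(D + D)) = 3*(5*(2*D)) = 3*(10*D) = 30*D)
r = 8649 (r = (30*3 + 3)² = (90 + 3)² = 93² = 8649)
r*(-142 + (-1 - 1*7)) = 8649*(-142 + (-1 - 1*7)) = 8649*(-142 + (-1 - 7)) = 8649*(-142 - 8) = 8649*(-150) = -1297350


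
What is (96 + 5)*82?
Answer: 8282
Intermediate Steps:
(96 + 5)*82 = 101*82 = 8282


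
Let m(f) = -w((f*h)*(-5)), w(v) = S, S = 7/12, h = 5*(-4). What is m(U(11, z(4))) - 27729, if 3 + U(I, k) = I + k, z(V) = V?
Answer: -332755/12 ≈ -27730.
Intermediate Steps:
U(I, k) = -3 + I + k (U(I, k) = -3 + (I + k) = -3 + I + k)
h = -20
S = 7/12 (S = 7*(1/12) = 7/12 ≈ 0.58333)
w(v) = 7/12
m(f) = -7/12 (m(f) = -1*7/12 = -7/12)
m(U(11, z(4))) - 27729 = -7/12 - 27729 = -332755/12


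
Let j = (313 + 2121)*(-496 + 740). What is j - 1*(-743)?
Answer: 594639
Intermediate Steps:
j = 593896 (j = 2434*244 = 593896)
j - 1*(-743) = 593896 - 1*(-743) = 593896 + 743 = 594639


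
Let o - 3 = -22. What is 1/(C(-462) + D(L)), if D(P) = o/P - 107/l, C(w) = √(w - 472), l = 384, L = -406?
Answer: -1408826496/5675790993265 - 6076514304*I*√934/5675790993265 ≈ -0.00024822 - 0.032719*I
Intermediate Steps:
o = -19 (o = 3 - 22 = -19)
C(w) = √(-472 + w)
D(P) = -107/384 - 19/P (D(P) = -19/P - 107/384 = -107/384 - 19/P)
1/(C(-462) + D(L)) = 1/(√(-472 - 462) + (-107/384 - 19/(-406))) = 1/(√(-934) + (-107/384 - 19*(-1/406))) = 1/(I*√934 + (-107/384 + 19/406)) = 1/(I*√934 - 18073/77952) = 1/(-18073/77952 + I*√934)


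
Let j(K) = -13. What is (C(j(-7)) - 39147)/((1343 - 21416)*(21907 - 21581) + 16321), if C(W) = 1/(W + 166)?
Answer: 5989490/998703981 ≈ 0.0059973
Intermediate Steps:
C(W) = 1/(166 + W)
(C(j(-7)) - 39147)/((1343 - 21416)*(21907 - 21581) + 16321) = (1/(166 - 13) - 39147)/((1343 - 21416)*(21907 - 21581) + 16321) = (1/153 - 39147)/(-20073*326 + 16321) = (1/153 - 39147)/(-6543798 + 16321) = -5989490/153/(-6527477) = -5989490/153*(-1/6527477) = 5989490/998703981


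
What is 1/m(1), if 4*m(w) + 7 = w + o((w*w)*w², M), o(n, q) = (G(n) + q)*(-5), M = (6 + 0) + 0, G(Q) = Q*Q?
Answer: -4/41 ≈ -0.097561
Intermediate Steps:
G(Q) = Q²
M = 6 (M = 6 + 0 = 6)
o(n, q) = -5*q - 5*n² (o(n, q) = (n² + q)*(-5) = (q + n²)*(-5) = -5*q - 5*n²)
m(w) = -37/4 - 5*w⁸/4 + w/4 (m(w) = -7/4 + (w + (-5*6 - 5*w⁸))/4 = -7/4 + (w + (-30 - 5*w⁸))/4 = -7/4 + (-30 + w - 5*w⁸)/4 = -7/4 + (-15/2 - 5*w⁸/4 + w/4) = -37/4 - 5*w⁸/4 + w/4)
1/m(1) = 1/(-37/4 - 5/4*1⁸ + (¼)*1) = 1/(-37/4 - 5/4*1 + ¼) = 1/(-37/4 - 5/4 + ¼) = 1/(-41/4) = -4/41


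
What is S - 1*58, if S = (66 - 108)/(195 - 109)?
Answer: -2515/43 ≈ -58.488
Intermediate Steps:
S = -21/43 (S = -42/86 = -42*1/86 = -21/43 ≈ -0.48837)
S - 1*58 = -21/43 - 1*58 = -21/43 - 58 = -2515/43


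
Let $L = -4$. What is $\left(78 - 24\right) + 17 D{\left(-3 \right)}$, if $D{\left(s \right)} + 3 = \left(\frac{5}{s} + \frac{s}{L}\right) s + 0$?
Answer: $\frac{199}{4} \approx 49.75$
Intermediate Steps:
$D{\left(s \right)} = -3 + s \left(\frac{5}{s} - \frac{s}{4}\right)$ ($D{\left(s \right)} = -3 + \left(\left(\frac{5}{s} + \frac{s}{-4}\right) s + 0\right) = -3 + \left(\left(\frac{5}{s} + s \left(- \frac{1}{4}\right)\right) s + 0\right) = -3 + \left(\left(\frac{5}{s} - \frac{s}{4}\right) s + 0\right) = -3 + \left(s \left(\frac{5}{s} - \frac{s}{4}\right) + 0\right) = -3 + s \left(\frac{5}{s} - \frac{s}{4}\right)$)
$\left(78 - 24\right) + 17 D{\left(-3 \right)} = \left(78 - 24\right) + 17 \left(2 - \frac{\left(-3\right)^{2}}{4}\right) = 54 + 17 \left(2 - \frac{9}{4}\right) = 54 + 17 \left(- \frac{1}{4}\right) = 54 - \frac{17}{4} = \frac{199}{4}$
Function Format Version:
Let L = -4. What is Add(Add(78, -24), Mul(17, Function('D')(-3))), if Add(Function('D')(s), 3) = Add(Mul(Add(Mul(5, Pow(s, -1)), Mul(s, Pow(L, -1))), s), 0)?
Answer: Rational(199, 4) ≈ 49.750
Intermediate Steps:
Function('D')(s) = Add(-3, Mul(s, Add(Mul(5, Pow(s, -1)), Mul(Rational(-1, 4), s)))) (Function('D')(s) = Add(-3, Add(Mul(Add(Mul(5, Pow(s, -1)), Mul(s, Pow(-4, -1))), s), 0)) = Add(-3, Add(Mul(Add(Mul(5, Pow(s, -1)), Mul(s, Rational(-1, 4))), s), 0)) = Add(-3, Add(Mul(Add(Mul(5, Pow(s, -1)), Mul(Rational(-1, 4), s)), s), 0)) = Add(-3, Add(Mul(s, Add(Mul(5, Pow(s, -1)), Mul(Rational(-1, 4), s))), 0)) = Add(-3, Mul(s, Add(Mul(5, Pow(s, -1)), Mul(Rational(-1, 4), s)))))
Add(Add(78, -24), Mul(17, Function('D')(-3))) = Add(Add(78, -24), Mul(17, Add(2, Mul(Rational(-1, 4), Pow(-3, 2))))) = Add(54, Mul(17, Add(2, Mul(Rational(-1, 4), 9)))) = Add(54, Mul(17, Add(2, Rational(-9, 4)))) = Add(54, Mul(17, Rational(-1, 4))) = Add(54, Rational(-17, 4)) = Rational(199, 4)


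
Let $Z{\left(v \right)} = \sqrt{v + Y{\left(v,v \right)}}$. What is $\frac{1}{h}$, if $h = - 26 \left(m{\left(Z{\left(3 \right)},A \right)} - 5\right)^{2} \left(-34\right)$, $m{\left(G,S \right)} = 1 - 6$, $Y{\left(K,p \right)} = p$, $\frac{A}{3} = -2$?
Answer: $\frac{1}{88400} \approx 1.1312 \cdot 10^{-5}$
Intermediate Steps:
$A = -6$ ($A = 3 \left(-2\right) = -6$)
$Z{\left(v \right)} = \sqrt{2} \sqrt{v}$ ($Z{\left(v \right)} = \sqrt{v + v} = \sqrt{2 v} = \sqrt{2} \sqrt{v}$)
$m{\left(G,S \right)} = -5$ ($m{\left(G,S \right)} = 1 - 6 = -5$)
$h = 88400$ ($h = - 26 \left(-5 - 5\right)^{2} \left(-34\right) = - 26 \left(-10\right)^{2} \left(-34\right) = \left(-26\right) 100 \left(-34\right) = \left(-2600\right) \left(-34\right) = 88400$)
$\frac{1}{h} = \frac{1}{88400}$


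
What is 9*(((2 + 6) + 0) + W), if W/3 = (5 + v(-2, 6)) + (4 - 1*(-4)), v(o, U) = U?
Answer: 585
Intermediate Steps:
W = 57 (W = 3*((5 + 6) + (4 - 1*(-4))) = 3*(11 + (4 + 4)) = 3*(11 + 8) = 3*19 = 57)
9*(((2 + 6) + 0) + W) = 9*(((2 + 6) + 0) + 57) = 9*((8 + 0) + 57) = 9*(8 + 57) = 9*65 = 585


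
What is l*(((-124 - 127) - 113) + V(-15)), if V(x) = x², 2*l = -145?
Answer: 20155/2 ≈ 10078.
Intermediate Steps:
l = -145/2 (l = (½)*(-145) = -145/2 ≈ -72.500)
l*(((-124 - 127) - 113) + V(-15)) = -145*(((-124 - 127) - 113) + (-15)²)/2 = -145*((-251 - 113) + 225)/2 = -145*(-364 + 225)/2 = -145/2*(-139) = 20155/2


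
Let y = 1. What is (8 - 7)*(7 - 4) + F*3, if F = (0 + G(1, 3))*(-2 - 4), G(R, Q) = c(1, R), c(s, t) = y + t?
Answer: -33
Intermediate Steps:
c(s, t) = 1 + t
G(R, Q) = 1 + R
F = -12 (F = (0 + (1 + 1))*(-2 - 4) = (0 + 2)*(-6) = 2*(-6) = -12)
(8 - 7)*(7 - 4) + F*3 = (8 - 7)*(7 - 4) - 12*3 = 1*3 - 36 = 3 - 36 = -33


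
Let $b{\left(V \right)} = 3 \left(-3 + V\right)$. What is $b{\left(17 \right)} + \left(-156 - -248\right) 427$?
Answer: $39326$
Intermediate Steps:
$b{\left(V \right)} = -9 + 3 V$
$b{\left(17 \right)} + \left(-156 - -248\right) 427 = \left(-9 + 3 \cdot 17\right) + \left(-156 - -248\right) 427 = \left(-9 + 51\right) + \left(-156 + 248\right) 427 = 42 + 92 \cdot 427 = 42 + 39284 = 39326$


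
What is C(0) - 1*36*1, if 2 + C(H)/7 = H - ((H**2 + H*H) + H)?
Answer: -50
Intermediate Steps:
C(H) = -14 - 14*H**2 (C(H) = -14 + 7*(H - ((H**2 + H*H) + H)) = -14 + 7*(H - ((H**2 + H**2) + H)) = -14 + 7*(H - (2*H**2 + H)) = -14 + 7*(H - (H + 2*H**2)) = -14 + 7*(H + (-H - 2*H**2)) = -14 + 7*(-2*H**2) = -14 - 14*H**2)
C(0) - 1*36*1 = (-14 - 14*0**2) - 1*36*1 = (-14 - 14*0) - 36*1 = (-14 + 0) - 36 = -14 - 36 = -50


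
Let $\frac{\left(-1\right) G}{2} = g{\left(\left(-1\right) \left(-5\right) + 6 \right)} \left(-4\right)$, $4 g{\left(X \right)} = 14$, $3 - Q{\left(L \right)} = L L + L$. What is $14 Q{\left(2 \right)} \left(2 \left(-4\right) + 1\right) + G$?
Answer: $322$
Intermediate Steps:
$Q{\left(L \right)} = 3 - L - L^{2}$ ($Q{\left(L \right)} = 3 - \left(L L + L\right) = 3 - \left(L^{2} + L\right) = 3 - \left(L + L^{2}\right) = 3 - L - L^{2}$)
$g{\left(X \right)} = \frac{7}{2}$ ($g{\left(X \right)} = \frac{1}{4} \cdot 14 = \frac{7}{2}$)
$G = 28$ ($G = - 2 \cdot \frac{7}{2} \left(-4\right) = \left(-2\right) \left(-14\right) = 28$)
$14 Q{\left(2 \right)} \left(2 \left(-4\right) + 1\right) + G = 14 \left(3 - 2 - 2^{2}\right) \left(2 \left(-4\right) + 1\right) + 28 = 14 \left(3 - 2 - 4\right) \left(-8 + 1\right) + 28 = 14 \left(3 - 2 - 4\right) \left(-7\right) + 28 = 14 \left(-3\right) \left(-7\right) + 28 = \left(-42\right) \left(-7\right) + 28 = 294 + 28 = 322$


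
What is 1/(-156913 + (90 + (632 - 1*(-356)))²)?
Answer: 1/1005171 ≈ 9.9486e-7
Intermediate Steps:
1/(-156913 + (90 + (632 - 1*(-356)))²) = 1/(-156913 + (90 + (632 + 356))²) = 1/(-156913 + (90 + 988)²) = 1/(-156913 + 1078²) = 1/(-156913 + 1162084) = 1/1005171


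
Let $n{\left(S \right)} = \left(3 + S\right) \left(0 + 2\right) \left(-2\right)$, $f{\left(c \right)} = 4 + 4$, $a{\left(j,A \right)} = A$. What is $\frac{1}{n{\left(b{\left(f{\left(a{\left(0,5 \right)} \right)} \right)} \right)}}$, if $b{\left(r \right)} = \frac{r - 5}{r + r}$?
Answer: $- \frac{4}{51} \approx -0.078431$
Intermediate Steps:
$f{\left(c \right)} = 8$
$b{\left(r \right)} = \frac{-5 + r}{2 r}$ ($b{\left(r \right)} = \frac{r - 5}{2 r} = \left(-5 + r\right) \frac{1}{2 r} = \frac{-5 + r}{2 r}$)
$n{\left(S \right)} = -12 - 4 S$ ($n{\left(S \right)} = \left(3 + S\right) 2 \left(-2\right) = \left(3 + S\right) \left(-4\right) = -12 - 4 S$)
$\frac{1}{n{\left(b{\left(f{\left(a{\left(0,5 \right)} \right)} \right)} \right)}} = \frac{1}{-12 - 4 \frac{-5 + 8}{2 \cdot 8}} = \frac{1}{-12 - 4 \cdot \frac{1}{2} \cdot \frac{1}{8} \cdot 3} = \frac{1}{-12 - \frac{3}{4}} = \frac{1}{- \frac{51}{4}} = - \frac{4}{51}$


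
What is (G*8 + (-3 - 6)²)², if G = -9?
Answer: 81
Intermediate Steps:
(G*8 + (-3 - 6)²)² = (-9*8 + (-3 - 6)²)² = (-72 + (-9)²)² = (-72 + 81)² = 9² = 81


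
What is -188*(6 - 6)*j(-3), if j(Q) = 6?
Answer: 0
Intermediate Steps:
-188*(6 - 6)*j(-3) = -188*(6 - 6)*6 = -0*6 = -188*0 = 0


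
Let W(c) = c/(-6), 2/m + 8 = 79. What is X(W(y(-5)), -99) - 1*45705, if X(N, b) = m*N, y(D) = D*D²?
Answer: -9735040/213 ≈ -45704.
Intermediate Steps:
m = 2/71 (m = 2/(-8 + 79) = 2/71 ≈ 0.028169)
y(D) = D³
W(c) = -c/6 (W(c) = c*(-⅙) = -c/6)
X(N, b) = 2*N/71
X(W(y(-5)), -99) - 1*45705 = 2*(-⅙*(-5)³)/71 - 1*45705 = 2*(-⅙*(-125))/71 - 45705 = (2/71)*(125/6) - 45705 = 125/213 - 45705 = -9735040/213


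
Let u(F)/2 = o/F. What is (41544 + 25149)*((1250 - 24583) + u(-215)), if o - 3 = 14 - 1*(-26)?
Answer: -7780872231/5 ≈ -1.5562e+9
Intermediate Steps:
o = 43 (o = 3 + (14 - 1*(-26)) = 3 + (14 + 26) = 3 + 40 = 43)
u(F) = 86/F (u(F) = 2*(43/F) = 86/F)
(41544 + 25149)*((1250 - 24583) + u(-215)) = (41544 + 25149)*((1250 - 24583) + 86/(-215)) = 66693*(-23333 + 86*(-1/215)) = 66693*(-23333 - 2/5) = 66693*(-116667/5) = -7780872231/5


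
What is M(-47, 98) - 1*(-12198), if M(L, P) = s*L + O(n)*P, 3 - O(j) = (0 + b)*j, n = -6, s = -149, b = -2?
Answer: 18319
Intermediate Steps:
O(j) = 3 + 2*j (O(j) = 3 - (0 - 2)*j = 3 - (-2)*j = 3 + 2*j)
M(L, P) = -149*L - 9*P (M(L, P) = -149*L + (3 + 2*(-6))*P = -149*L + (3 - 12)*P = -149*L - 9*P)
M(-47, 98) - 1*(-12198) = (-149*(-47) - 9*98) - 1*(-12198) = (7003 - 882) + 12198 = 6121 + 12198 = 18319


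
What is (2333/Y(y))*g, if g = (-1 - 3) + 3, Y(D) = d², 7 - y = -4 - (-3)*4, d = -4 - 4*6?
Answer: -2333/784 ≈ -2.9758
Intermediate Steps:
d = -28 (d = -4 - 24 = -28)
y = -1 (y = 7 - (-4 - (-3)*4) = 7 - (-4 - 3*(-4)) = 7 - (-4 + 12) = 7 - 1*8 = 7 - 8 = -1)
Y(D) = 784 (Y(D) = (-28)² = 784)
g = -1 (g = -4 + 3 = -1)
(2333/Y(y))*g = (2333/784)*(-1) = -2333/784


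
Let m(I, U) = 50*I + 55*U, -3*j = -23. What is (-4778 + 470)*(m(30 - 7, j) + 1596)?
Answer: -13646308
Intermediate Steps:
j = 23/3 (j = -⅓*(-23) = 23/3 ≈ 7.6667)
(-4778 + 470)*(m(30 - 7, j) + 1596) = (-4778 + 470)*((50*(30 - 7) + 55*(23/3)) + 1596) = -4308*((50*23 + 1265/3) + 1596) = -4308*((1150 + 1265/3) + 1596) = -4308*(4715/3 + 1596) = -4308*9503/3 = -13646308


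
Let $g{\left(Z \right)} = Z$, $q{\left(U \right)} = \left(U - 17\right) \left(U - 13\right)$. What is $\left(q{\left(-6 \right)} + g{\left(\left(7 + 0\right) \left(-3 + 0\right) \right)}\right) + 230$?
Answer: $646$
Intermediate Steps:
$q{\left(U \right)} = \left(-17 + U\right) \left(-13 + U\right)$
$\left(q{\left(-6 \right)} + g{\left(\left(7 + 0\right) \left(-3 + 0\right) \right)}\right) + 230 = \left(\left(221 + \left(-6\right)^{2} - -180\right) + \left(7 + 0\right) \left(-3 + 0\right)\right) + 230 = \left(\left(221 + 36 + 180\right) + 7 \left(-3\right)\right) + 230 = \left(437 - 21\right) + 230 = 416 + 230 = 646$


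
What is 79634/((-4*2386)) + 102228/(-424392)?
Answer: -724410345/84383276 ≈ -8.5848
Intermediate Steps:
79634/((-4*2386)) + 102228/(-424392) = 79634/(-9544) + 102228*(-1/424392) = 79634*(-1/9544) - 8519/35366 = -39817/4772 - 8519/35366 = -724410345/84383276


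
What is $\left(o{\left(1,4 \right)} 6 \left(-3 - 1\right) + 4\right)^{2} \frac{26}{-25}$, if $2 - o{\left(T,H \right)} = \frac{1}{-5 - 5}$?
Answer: $- \frac{1399424}{625} \approx -2239.1$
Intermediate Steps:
$o{\left(T,H \right)} = \frac{21}{10}$ ($o{\left(T,H \right)} = 2 - \frac{1}{-5 - 5} = 2 - \frac{1}{-10} = 2 - - \frac{1}{10} = 2 + \frac{1}{10} = \frac{21}{10}$)
$\left(o{\left(1,4 \right)} 6 \left(-3 - 1\right) + 4\right)^{2} \frac{26}{-25} = \left(\frac{21}{10} \cdot 6 \left(-3 - 1\right) + 4\right)^{2} \frac{26}{-25} = \left(\frac{63}{5} \left(-4\right) + 4\right)^{2} \cdot 26 \left(- \frac{1}{25}\right) = \left(- \frac{252}{5} + 4\right)^{2} \left(- \frac{26}{25}\right) = \left(- \frac{232}{5}\right)^{2} \left(- \frac{26}{25}\right) = \frac{53824}{25} \left(- \frac{26}{25}\right) = - \frac{1399424}{625}$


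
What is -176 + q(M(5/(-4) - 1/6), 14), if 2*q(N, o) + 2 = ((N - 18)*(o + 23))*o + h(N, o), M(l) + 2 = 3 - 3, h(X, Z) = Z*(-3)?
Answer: -5378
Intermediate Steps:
h(X, Z) = -3*Z
M(l) = -2 (M(l) = -2 + (3 - 3) = -2 + 0 = -2)
q(N, o) = -1 - 3*o/2 + o*(-18 + N)*(23 + o)/2 (q(N, o) = -1 + (((N - 18)*(o + 23))*o - 3*o)/2 = -1 + (((-18 + N)*(23 + o))*o - 3*o)/2 = -1 + (o*(-18 + N)*(23 + o) - 3*o)/2 = -1 + (-3*o + o*(-18 + N)*(23 + o))/2 = -1 + (-3*o/2 + o*(-18 + N)*(23 + o)/2) = -1 - 3*o/2 + o*(-18 + N)*(23 + o)/2)
-176 + q(M(5/(-4) - 1/6), 14) = -176 + (-1 - 9*14² - 417/2*14 + (½)*(-2)*14² + (23/2)*(-2)*14) = -176 + (-1 - 9*196 - 2919 + (½)*(-2)*196 - 322) = -176 + (-1 - 1764 - 2919 - 196 - 322) = -176 - 5202 = -5378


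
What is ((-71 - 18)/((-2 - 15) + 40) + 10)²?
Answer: 19881/529 ≈ 37.582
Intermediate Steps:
((-71 - 18)/((-2 - 15) + 40) + 10)² = (-89/(-17 + 40) + 10)² = (-89/23 + 10)² = (141/23)² = 19881/529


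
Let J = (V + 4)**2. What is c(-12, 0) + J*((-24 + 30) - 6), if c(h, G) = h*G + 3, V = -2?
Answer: 3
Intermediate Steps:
c(h, G) = 3 + G*h (c(h, G) = G*h + 3 = 3 + G*h)
J = 4 (J = (-2 + 4)**2 = 2**2 = 4)
c(-12, 0) + J*((-24 + 30) - 6) = (3 + 0*(-12)) + 4*((-24 + 30) - 6) = (3 + 0) + 4*(6 - 6) = 3 + 4*0 = 3 + 0 = 3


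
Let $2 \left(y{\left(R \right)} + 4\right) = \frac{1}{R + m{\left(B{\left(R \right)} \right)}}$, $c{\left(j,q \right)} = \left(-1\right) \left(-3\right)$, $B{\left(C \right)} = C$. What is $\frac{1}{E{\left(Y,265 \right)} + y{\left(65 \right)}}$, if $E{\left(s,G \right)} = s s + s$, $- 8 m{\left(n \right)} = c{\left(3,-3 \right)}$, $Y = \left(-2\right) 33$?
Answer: $\frac{517}{2215866} \approx 0.00023332$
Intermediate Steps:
$Y = -66$
$c{\left(j,q \right)} = 3$
$m{\left(n \right)} = - \frac{3}{8}$ ($m{\left(n \right)} = \left(- \frac{1}{8}\right) 3 = - \frac{3}{8}$)
$E{\left(s,G \right)} = s + s^{2}$ ($E{\left(s,G \right)} = s^{2} + s = s + s^{2}$)
$y{\left(R \right)} = -4 + \frac{1}{2 \left(- \frac{3}{8} + R\right)}$ ($y{\left(R \right)} = -4 + \frac{1}{2 \left(R - \frac{3}{8}\right)} = -4 + \frac{1}{2 \left(- \frac{3}{8} + R\right)}$)
$\frac{1}{E{\left(Y,265 \right)} + y{\left(65 \right)}} = \frac{1}{- 66 \left(1 - 66\right) + \frac{16 \left(1 - 130\right)}{-3 + 8 \cdot 65}} = \frac{1}{\left(-66\right) \left(-65\right) + \frac{16 \left(1 - 130\right)}{-3 + 520}} = \frac{1}{4290 + 16 \cdot \frac{1}{517} \left(-129\right)} = \frac{1}{4290 - \frac{2064}{517}} = \frac{1}{\frac{2215866}{517}} = \frac{517}{2215866}$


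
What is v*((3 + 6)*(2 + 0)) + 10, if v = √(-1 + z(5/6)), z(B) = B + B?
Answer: 10 + 6*√6 ≈ 24.697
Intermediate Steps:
z(B) = 2*B
v = √6/3 (v = √(-1 + 2*(5/6)) = √(-1 + 2*(5*(⅙))) = √(-1 + 2*(⅚)) = √(-1 + 5/3) = √(⅔) = √6/3 ≈ 0.81650)
v*((3 + 6)*(2 + 0)) + 10 = (√6/3)*((3 + 6)*(2 + 0)) + 10 = (√6/3)*(9*2) + 10 = (√6/3)*18 + 10 = 6*√6 + 10 = 10 + 6*√6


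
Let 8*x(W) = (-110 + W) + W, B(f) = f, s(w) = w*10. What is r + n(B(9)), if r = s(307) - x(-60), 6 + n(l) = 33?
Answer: 12503/4 ≈ 3125.8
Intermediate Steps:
s(w) = 10*w
n(l) = 27 (n(l) = -6 + 33 = 27)
x(W) = -55/4 + W/4 (x(W) = ((-110 + W) + W)/8 = (-110 + 2*W)/8 = -55/4 + W/4)
r = 12395/4 (r = 10*307 - (-55/4 + (¼)*(-60)) = 3070 - (-55/4 - 15) = 3070 - 1*(-115/4) = 3070 + 115/4 = 12395/4 ≈ 3098.8)
r + n(B(9)) = 12395/4 + 27 = 12503/4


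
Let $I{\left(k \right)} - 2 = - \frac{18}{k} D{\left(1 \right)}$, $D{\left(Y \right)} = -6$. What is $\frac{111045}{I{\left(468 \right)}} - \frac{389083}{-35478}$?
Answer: $\frac{51226792037}{1028862} \approx 49790.0$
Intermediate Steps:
$I{\left(k \right)} = 2 + \frac{108}{k}$ ($I{\left(k \right)} = 2 + - \frac{18}{k} \left(-6\right) = 2 + \frac{108}{k}$)
$\frac{111045}{I{\left(468 \right)}} - \frac{389083}{-35478} = \frac{111045}{2 + \frac{108}{468}} - \frac{389083}{-35478} = \frac{111045}{2 + 108 \cdot \frac{1}{468}} - - \frac{389083}{35478} = \frac{111045}{2 + \frac{3}{13}} + \frac{389083}{35478} = \frac{111045}{\frac{29}{13}} + \frac{389083}{35478} = 111045 \cdot \frac{13}{29} + \frac{389083}{35478} = \frac{1443585}{29} + \frac{389083}{35478} = \frac{51226792037}{1028862}$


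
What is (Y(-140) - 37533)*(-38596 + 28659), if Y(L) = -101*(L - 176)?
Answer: 55816129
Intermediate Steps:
Y(L) = 17776 - 101*L (Y(L) = -101*(-176 + L) = 17776 - 101*L)
(Y(-140) - 37533)*(-38596 + 28659) = ((17776 - 101*(-140)) - 37533)*(-38596 + 28659) = ((17776 + 14140) - 37533)*(-9937) = (31916 - 37533)*(-9937) = -5617*(-9937) = 55816129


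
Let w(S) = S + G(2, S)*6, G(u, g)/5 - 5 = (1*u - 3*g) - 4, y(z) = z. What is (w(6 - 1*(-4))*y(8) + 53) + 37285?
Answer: 30938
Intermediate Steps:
G(u, g) = 5 - 15*g + 5*u (G(u, g) = 25 + 5*((1*u - 3*g) - 4) = 25 + 5*((u - 3*g) - 4) = 25 + 5*(-4 + u - 3*g) = 25 + (-20 - 15*g + 5*u) = 5 - 15*g + 5*u)
w(S) = 90 - 89*S (w(S) = S + (5 - 15*S + 5*2)*6 = S + (5 - 15*S + 10)*6 = S + (15 - 15*S)*6 = S + (90 - 90*S) = 90 - 89*S)
(w(6 - 1*(-4))*y(8) + 53) + 37285 = ((90 - 89*(6 - 1*(-4)))*8 + 53) + 37285 = ((90 - 89*(6 + 4))*8 + 53) + 37285 = ((90 - 89*10)*8 + 53) + 37285 = ((90 - 890)*8 + 53) + 37285 = (-800*8 + 53) + 37285 = (-6400 + 53) + 37285 = -6347 + 37285 = 30938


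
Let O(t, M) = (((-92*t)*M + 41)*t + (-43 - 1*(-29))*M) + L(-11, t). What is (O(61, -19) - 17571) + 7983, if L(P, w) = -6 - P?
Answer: 6497492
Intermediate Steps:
O(t, M) = 5 - 14*M + t*(41 - 92*M*t) (O(t, M) = (((-92*t)*M + 41)*t + (-43 - 1*(-29))*M) + (-6 - 1*(-11)) = ((-92*M*t + 41)*t + (-43 + 29)*M) + (-6 + 11) = ((41 - 92*M*t)*t - 14*M) + 5 = (t*(41 - 92*M*t) - 14*M) + 5 = (-14*M + t*(41 - 92*M*t)) + 5 = 5 - 14*M + t*(41 - 92*M*t))
(O(61, -19) - 17571) + 7983 = ((5 - 14*(-19) + 41*61 - 92*(-19)*61²) - 17571) + 7983 = ((5 + 266 + 2501 - 92*(-19)*3721) - 17571) + 7983 = ((5 + 266 + 2501 + 6504308) - 17571) + 7983 = (6507080 - 17571) + 7983 = 6489509 + 7983 = 6497492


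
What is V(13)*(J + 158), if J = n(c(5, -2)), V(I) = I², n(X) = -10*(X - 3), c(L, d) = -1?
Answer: 33462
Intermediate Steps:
n(X) = 30 - 10*X (n(X) = -10*(-3 + X) = 30 - 10*X)
J = 40 (J = 30 - 10*(-1) = 30 + 10 = 40)
V(13)*(J + 158) = 13²*(40 + 158) = 169*198 = 33462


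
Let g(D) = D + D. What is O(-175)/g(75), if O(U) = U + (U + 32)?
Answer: -53/25 ≈ -2.1200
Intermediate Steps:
g(D) = 2*D
O(U) = 32 + 2*U (O(U) = U + (32 + U) = 32 + 2*U)
O(-175)/g(75) = (32 + 2*(-175))/((2*75)) = (32 - 350)/150 = -318*1/150 = -53/25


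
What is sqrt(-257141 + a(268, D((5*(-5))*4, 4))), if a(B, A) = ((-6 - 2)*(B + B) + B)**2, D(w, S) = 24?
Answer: sqrt(15903259) ≈ 3987.9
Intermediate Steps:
a(B, A) = 225*B**2 (a(B, A) = (-16*B + B)**2 = (-15*B)**2 = 225*B**2)
sqrt(-257141 + a(268, D((5*(-5))*4, 4))) = sqrt(-257141 + 225*268**2) = sqrt(-257141 + 225*71824) = sqrt(-257141 + 16160400) = sqrt(15903259)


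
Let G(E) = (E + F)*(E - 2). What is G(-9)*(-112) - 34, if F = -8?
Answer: -20978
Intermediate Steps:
G(E) = (-8 + E)*(-2 + E) (G(E) = (E - 8)*(E - 2) = (-8 + E)*(-2 + E))
G(-9)*(-112) - 34 = (16 + (-9)**2 - 10*(-9))*(-112) - 34 = (16 + 81 + 90)*(-112) - 34 = 187*(-112) - 34 = -20944 - 34 = -20978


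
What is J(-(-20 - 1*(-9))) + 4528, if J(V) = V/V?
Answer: 4529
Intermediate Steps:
J(V) = 1
J(-(-20 - 1*(-9))) + 4528 = 1 + 4528 = 4529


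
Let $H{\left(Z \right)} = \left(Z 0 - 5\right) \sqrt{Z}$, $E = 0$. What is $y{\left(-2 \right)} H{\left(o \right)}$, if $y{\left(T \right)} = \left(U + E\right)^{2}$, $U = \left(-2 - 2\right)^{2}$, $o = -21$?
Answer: $- 1280 i \sqrt{21} \approx - 5865.7 i$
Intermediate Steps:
$U = 16$ ($U = \left(-4\right)^{2} = 16$)
$y{\left(T \right)} = 256$ ($y{\left(T \right)} = \left(16 + 0\right)^{2} = 16^{2} = 256$)
$H{\left(Z \right)} = - 5 \sqrt{Z}$ ($H{\left(Z \right)} = \left(0 - 5\right) \sqrt{Z} = - 5 \sqrt{Z}$)
$y{\left(-2 \right)} H{\left(o \right)} = 256 \left(- 5 \sqrt{-21}\right) = 256 \left(- 5 i \sqrt{21}\right) = - 1280 i \sqrt{21}$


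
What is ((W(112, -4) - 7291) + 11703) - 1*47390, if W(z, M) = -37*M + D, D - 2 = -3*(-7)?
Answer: -42807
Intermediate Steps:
D = 23 (D = 2 - 3*(-7) = 2 + 21 = 23)
W(z, M) = 23 - 37*M (W(z, M) = -37*M + 23 = 23 - 37*M)
((W(112, -4) - 7291) + 11703) - 1*47390 = (((23 - 37*(-4)) - 7291) + 11703) - 1*47390 = (((23 + 148) - 7291) + 11703) - 47390 = ((171 - 7291) + 11703) - 47390 = (-7120 + 11703) - 47390 = 4583 - 47390 = -42807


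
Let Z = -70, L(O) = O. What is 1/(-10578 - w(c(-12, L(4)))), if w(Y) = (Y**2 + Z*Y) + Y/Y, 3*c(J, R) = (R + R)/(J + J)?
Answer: -81/857530 ≈ -9.4457e-5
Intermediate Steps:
c(J, R) = R/(3*J) (c(J, R) = ((R + R)/(J + J))/3 = ((2*R)/((2*J)))/3 = ((2*R)*(1/(2*J)))/3 = (R/J)/3 = R/(3*J))
w(Y) = 1 + Y**2 - 70*Y (w(Y) = (Y**2 - 70*Y) + Y/Y = (Y**2 - 70*Y) + 1 = 1 + Y**2 - 70*Y)
1/(-10578 - w(c(-12, L(4)))) = 1/(-10578 - (1 + ((1/3)*4/(-12))**2 - 70*4/(3*(-12)))) = 1/(-10578 - (1 + ((1/3)*4*(-1/12))**2 - 70*4*(-1)/(3*12))) = 1/(-10578 - (1 + (-1/9)**2 - 70*(-1/9))) = 1/(-10578 - (1 + 1/81 + 70/9)) = 1/(-10578 - 1*712/81) = 1/(-10578 - 712/81) = 1/(-857530/81) = -81/857530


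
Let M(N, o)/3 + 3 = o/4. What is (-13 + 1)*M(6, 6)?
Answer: 54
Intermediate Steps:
M(N, o) = -9 + 3*o/4 (M(N, o) = -9 + 3*(o/4) = -9 + 3*o/4)
(-13 + 1)*M(6, 6) = (-13 + 1)*(-9 + (¾)*6) = -12*(-9 + 9/2) = -12*(-9/2) = 54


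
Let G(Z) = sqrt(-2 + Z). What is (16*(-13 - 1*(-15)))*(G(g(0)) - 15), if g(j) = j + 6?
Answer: -416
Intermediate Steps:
g(j) = 6 + j
(16*(-13 - 1*(-15)))*(G(g(0)) - 15) = (16*(-13 - 1*(-15)))*(sqrt(-2 + (6 + 0)) - 15) = (16*(-13 + 15))*(sqrt(-2 + 6) - 15) = (16*2)*(sqrt(4) - 15) = 32*(2 - 15) = 32*(-13) = -416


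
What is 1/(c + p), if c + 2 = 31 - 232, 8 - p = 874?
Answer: -1/1069 ≈ -0.00093545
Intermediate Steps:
p = -866 (p = 8 - 1*874 = 8 - 874 = -866)
c = -203 (c = -2 + (31 - 232) = -2 - 201 = -203)
1/(c + p) = 1/(-203 - 866) = 1/(-1069) = -1/1069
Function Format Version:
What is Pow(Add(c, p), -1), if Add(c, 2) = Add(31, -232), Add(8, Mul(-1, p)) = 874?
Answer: Rational(-1, 1069) ≈ -0.00093545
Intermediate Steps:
p = -866 (p = Add(8, Mul(-1, 874)) = Add(8, -874) = -866)
c = -203 (c = Add(-2, Add(31, -232)) = Add(-2, -201) = -203)
Pow(Add(c, p), -1) = Pow(Add(-203, -866), -1) = Pow(-1069, -1) = Rational(-1, 1069)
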